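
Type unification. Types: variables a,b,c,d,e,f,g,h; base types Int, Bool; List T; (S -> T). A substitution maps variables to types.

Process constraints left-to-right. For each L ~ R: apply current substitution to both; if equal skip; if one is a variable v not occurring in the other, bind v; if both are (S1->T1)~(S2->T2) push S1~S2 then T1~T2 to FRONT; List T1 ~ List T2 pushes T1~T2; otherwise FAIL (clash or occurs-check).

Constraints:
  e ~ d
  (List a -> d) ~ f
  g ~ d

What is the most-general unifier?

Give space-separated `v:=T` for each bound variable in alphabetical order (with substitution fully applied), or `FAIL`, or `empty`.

step 1: unify e ~ d  [subst: {-} | 2 pending]
  bind e := d
step 2: unify (List a -> d) ~ f  [subst: {e:=d} | 1 pending]
  bind f := (List a -> d)
step 3: unify g ~ d  [subst: {e:=d, f:=(List a -> d)} | 0 pending]
  bind g := d

Answer: e:=d f:=(List a -> d) g:=d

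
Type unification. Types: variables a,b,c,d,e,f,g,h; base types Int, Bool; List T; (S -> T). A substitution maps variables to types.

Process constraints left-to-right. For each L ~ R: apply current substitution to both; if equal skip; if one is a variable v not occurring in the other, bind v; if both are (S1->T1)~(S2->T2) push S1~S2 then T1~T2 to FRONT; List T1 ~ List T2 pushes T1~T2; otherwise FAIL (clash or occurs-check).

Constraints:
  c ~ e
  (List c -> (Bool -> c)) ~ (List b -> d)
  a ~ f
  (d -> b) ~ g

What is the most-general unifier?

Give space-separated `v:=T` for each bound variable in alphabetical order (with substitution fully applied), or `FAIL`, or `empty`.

step 1: unify c ~ e  [subst: {-} | 3 pending]
  bind c := e
step 2: unify (List e -> (Bool -> e)) ~ (List b -> d)  [subst: {c:=e} | 2 pending]
  -> decompose arrow: push List e~List b, (Bool -> e)~d
step 3: unify List e ~ List b  [subst: {c:=e} | 3 pending]
  -> decompose List: push e~b
step 4: unify e ~ b  [subst: {c:=e} | 3 pending]
  bind e := b
step 5: unify (Bool -> b) ~ d  [subst: {c:=e, e:=b} | 2 pending]
  bind d := (Bool -> b)
step 6: unify a ~ f  [subst: {c:=e, e:=b, d:=(Bool -> b)} | 1 pending]
  bind a := f
step 7: unify ((Bool -> b) -> b) ~ g  [subst: {c:=e, e:=b, d:=(Bool -> b), a:=f} | 0 pending]
  bind g := ((Bool -> b) -> b)

Answer: a:=f c:=b d:=(Bool -> b) e:=b g:=((Bool -> b) -> b)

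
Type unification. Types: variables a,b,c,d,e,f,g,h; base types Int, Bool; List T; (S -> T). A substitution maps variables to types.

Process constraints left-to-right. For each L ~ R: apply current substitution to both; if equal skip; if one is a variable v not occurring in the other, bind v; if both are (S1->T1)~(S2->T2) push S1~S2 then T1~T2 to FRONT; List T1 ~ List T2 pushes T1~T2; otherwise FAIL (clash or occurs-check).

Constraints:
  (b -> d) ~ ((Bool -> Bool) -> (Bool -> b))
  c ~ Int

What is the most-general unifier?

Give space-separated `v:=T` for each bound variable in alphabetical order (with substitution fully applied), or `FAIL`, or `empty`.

Answer: b:=(Bool -> Bool) c:=Int d:=(Bool -> (Bool -> Bool))

Derivation:
step 1: unify (b -> d) ~ ((Bool -> Bool) -> (Bool -> b))  [subst: {-} | 1 pending]
  -> decompose arrow: push b~(Bool -> Bool), d~(Bool -> b)
step 2: unify b ~ (Bool -> Bool)  [subst: {-} | 2 pending]
  bind b := (Bool -> Bool)
step 3: unify d ~ (Bool -> (Bool -> Bool))  [subst: {b:=(Bool -> Bool)} | 1 pending]
  bind d := (Bool -> (Bool -> Bool))
step 4: unify c ~ Int  [subst: {b:=(Bool -> Bool), d:=(Bool -> (Bool -> Bool))} | 0 pending]
  bind c := Int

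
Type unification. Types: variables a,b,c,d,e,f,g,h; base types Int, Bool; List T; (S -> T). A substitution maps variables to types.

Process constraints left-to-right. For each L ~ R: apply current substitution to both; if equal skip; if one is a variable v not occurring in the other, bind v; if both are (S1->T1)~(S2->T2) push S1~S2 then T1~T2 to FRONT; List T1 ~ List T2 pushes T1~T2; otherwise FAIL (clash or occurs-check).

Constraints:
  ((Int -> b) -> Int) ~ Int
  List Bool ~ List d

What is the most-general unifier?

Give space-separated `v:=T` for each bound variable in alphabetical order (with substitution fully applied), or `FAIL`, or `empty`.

step 1: unify ((Int -> b) -> Int) ~ Int  [subst: {-} | 1 pending]
  clash: ((Int -> b) -> Int) vs Int

Answer: FAIL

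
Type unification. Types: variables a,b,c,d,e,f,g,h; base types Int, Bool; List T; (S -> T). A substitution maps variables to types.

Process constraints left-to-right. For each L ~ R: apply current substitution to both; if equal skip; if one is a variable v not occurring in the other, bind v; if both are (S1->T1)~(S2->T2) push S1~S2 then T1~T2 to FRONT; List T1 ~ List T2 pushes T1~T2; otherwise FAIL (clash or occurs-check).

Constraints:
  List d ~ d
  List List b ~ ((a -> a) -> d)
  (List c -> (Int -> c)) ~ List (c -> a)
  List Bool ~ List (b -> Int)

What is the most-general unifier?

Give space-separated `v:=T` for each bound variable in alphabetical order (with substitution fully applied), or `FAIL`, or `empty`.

Answer: FAIL

Derivation:
step 1: unify List d ~ d  [subst: {-} | 3 pending]
  occurs-check fail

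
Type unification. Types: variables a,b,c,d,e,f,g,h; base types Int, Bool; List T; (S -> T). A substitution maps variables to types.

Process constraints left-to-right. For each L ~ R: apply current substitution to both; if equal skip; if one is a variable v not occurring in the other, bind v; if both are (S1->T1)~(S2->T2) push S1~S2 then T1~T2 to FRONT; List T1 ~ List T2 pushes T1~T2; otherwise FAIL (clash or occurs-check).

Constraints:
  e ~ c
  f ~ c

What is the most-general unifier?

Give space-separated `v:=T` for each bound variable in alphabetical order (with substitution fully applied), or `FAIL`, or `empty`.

step 1: unify e ~ c  [subst: {-} | 1 pending]
  bind e := c
step 2: unify f ~ c  [subst: {e:=c} | 0 pending]
  bind f := c

Answer: e:=c f:=c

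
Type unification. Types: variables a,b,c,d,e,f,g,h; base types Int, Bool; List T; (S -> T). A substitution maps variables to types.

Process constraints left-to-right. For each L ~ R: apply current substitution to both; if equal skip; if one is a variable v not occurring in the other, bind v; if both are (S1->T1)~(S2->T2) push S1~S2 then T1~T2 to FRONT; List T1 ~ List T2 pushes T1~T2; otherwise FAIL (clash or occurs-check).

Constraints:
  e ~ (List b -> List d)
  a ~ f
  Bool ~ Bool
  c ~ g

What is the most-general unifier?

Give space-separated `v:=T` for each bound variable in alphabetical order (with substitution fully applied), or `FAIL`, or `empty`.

Answer: a:=f c:=g e:=(List b -> List d)

Derivation:
step 1: unify e ~ (List b -> List d)  [subst: {-} | 3 pending]
  bind e := (List b -> List d)
step 2: unify a ~ f  [subst: {e:=(List b -> List d)} | 2 pending]
  bind a := f
step 3: unify Bool ~ Bool  [subst: {e:=(List b -> List d), a:=f} | 1 pending]
  -> identical, skip
step 4: unify c ~ g  [subst: {e:=(List b -> List d), a:=f} | 0 pending]
  bind c := g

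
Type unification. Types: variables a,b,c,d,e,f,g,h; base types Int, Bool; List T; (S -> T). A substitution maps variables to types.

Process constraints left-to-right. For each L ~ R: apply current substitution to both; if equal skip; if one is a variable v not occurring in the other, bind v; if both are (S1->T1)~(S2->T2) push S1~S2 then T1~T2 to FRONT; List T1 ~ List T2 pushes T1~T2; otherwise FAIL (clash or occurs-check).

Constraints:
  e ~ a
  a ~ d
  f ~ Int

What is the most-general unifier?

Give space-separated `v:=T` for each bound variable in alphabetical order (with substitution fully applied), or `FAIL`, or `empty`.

Answer: a:=d e:=d f:=Int

Derivation:
step 1: unify e ~ a  [subst: {-} | 2 pending]
  bind e := a
step 2: unify a ~ d  [subst: {e:=a} | 1 pending]
  bind a := d
step 3: unify f ~ Int  [subst: {e:=a, a:=d} | 0 pending]
  bind f := Int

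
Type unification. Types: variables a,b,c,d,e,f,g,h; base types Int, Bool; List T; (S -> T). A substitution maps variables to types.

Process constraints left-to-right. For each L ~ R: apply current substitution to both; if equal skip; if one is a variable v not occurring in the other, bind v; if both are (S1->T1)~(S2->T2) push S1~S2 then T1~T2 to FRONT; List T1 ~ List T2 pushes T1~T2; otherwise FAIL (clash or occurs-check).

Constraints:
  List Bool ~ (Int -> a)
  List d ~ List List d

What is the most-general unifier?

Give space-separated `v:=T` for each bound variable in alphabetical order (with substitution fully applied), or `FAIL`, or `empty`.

Answer: FAIL

Derivation:
step 1: unify List Bool ~ (Int -> a)  [subst: {-} | 1 pending]
  clash: List Bool vs (Int -> a)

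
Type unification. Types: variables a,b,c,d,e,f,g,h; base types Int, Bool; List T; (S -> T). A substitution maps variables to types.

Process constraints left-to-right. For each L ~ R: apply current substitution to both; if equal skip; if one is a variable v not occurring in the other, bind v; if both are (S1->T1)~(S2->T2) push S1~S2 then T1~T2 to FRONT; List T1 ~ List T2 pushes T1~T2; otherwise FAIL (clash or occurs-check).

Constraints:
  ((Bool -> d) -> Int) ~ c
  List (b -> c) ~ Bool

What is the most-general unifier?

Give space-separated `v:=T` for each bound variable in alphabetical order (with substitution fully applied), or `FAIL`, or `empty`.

step 1: unify ((Bool -> d) -> Int) ~ c  [subst: {-} | 1 pending]
  bind c := ((Bool -> d) -> Int)
step 2: unify List (b -> ((Bool -> d) -> Int)) ~ Bool  [subst: {c:=((Bool -> d) -> Int)} | 0 pending]
  clash: List (b -> ((Bool -> d) -> Int)) vs Bool

Answer: FAIL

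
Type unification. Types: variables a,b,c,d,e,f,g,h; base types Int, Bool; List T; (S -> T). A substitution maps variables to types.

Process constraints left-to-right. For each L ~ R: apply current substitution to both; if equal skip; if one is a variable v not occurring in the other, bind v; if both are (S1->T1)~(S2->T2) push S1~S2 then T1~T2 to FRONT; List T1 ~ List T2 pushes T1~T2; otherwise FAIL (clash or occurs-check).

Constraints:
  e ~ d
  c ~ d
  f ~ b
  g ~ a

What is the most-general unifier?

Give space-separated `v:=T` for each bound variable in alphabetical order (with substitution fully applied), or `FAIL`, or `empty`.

Answer: c:=d e:=d f:=b g:=a

Derivation:
step 1: unify e ~ d  [subst: {-} | 3 pending]
  bind e := d
step 2: unify c ~ d  [subst: {e:=d} | 2 pending]
  bind c := d
step 3: unify f ~ b  [subst: {e:=d, c:=d} | 1 pending]
  bind f := b
step 4: unify g ~ a  [subst: {e:=d, c:=d, f:=b} | 0 pending]
  bind g := a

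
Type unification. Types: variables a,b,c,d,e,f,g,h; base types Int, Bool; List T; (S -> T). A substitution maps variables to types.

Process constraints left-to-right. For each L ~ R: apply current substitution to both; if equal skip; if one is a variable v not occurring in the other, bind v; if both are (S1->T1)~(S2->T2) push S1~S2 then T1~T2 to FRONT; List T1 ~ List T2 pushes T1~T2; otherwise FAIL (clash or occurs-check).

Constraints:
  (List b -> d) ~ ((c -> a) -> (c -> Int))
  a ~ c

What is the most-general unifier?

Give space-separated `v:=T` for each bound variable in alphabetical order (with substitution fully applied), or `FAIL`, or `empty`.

Answer: FAIL

Derivation:
step 1: unify (List b -> d) ~ ((c -> a) -> (c -> Int))  [subst: {-} | 1 pending]
  -> decompose arrow: push List b~(c -> a), d~(c -> Int)
step 2: unify List b ~ (c -> a)  [subst: {-} | 2 pending]
  clash: List b vs (c -> a)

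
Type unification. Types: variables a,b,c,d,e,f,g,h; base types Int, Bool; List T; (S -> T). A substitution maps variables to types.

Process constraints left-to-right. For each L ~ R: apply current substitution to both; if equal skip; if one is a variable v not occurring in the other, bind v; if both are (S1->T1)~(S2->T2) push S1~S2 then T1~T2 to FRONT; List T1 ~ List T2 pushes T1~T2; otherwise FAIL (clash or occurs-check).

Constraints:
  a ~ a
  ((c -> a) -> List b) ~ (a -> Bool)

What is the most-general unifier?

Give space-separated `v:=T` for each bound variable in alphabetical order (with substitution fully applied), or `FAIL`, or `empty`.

step 1: unify a ~ a  [subst: {-} | 1 pending]
  -> identical, skip
step 2: unify ((c -> a) -> List b) ~ (a -> Bool)  [subst: {-} | 0 pending]
  -> decompose arrow: push (c -> a)~a, List b~Bool
step 3: unify (c -> a) ~ a  [subst: {-} | 1 pending]
  occurs-check fail

Answer: FAIL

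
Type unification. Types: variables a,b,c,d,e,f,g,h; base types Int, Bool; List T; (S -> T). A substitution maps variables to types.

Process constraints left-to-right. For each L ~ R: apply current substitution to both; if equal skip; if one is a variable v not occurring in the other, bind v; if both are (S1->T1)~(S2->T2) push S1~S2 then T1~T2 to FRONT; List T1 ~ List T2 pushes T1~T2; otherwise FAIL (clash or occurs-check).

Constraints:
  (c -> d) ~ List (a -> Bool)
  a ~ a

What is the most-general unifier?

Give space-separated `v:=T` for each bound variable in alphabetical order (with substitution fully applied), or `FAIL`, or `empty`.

step 1: unify (c -> d) ~ List (a -> Bool)  [subst: {-} | 1 pending]
  clash: (c -> d) vs List (a -> Bool)

Answer: FAIL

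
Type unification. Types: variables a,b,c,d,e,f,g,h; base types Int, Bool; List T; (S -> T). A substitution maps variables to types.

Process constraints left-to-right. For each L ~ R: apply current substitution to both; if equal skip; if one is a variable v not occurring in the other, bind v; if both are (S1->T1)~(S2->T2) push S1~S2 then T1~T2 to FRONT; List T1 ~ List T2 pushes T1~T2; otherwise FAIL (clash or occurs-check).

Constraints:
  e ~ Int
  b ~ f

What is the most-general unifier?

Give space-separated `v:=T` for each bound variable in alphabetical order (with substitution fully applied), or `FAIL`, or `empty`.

Answer: b:=f e:=Int

Derivation:
step 1: unify e ~ Int  [subst: {-} | 1 pending]
  bind e := Int
step 2: unify b ~ f  [subst: {e:=Int} | 0 pending]
  bind b := f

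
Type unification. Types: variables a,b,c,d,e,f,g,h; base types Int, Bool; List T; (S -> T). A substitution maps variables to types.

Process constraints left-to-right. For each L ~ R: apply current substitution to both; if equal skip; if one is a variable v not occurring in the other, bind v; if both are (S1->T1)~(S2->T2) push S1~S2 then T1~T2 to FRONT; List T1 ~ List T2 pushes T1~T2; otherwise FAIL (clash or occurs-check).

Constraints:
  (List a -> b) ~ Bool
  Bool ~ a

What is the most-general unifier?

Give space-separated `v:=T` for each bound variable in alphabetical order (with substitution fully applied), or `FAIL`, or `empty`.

Answer: FAIL

Derivation:
step 1: unify (List a -> b) ~ Bool  [subst: {-} | 1 pending]
  clash: (List a -> b) vs Bool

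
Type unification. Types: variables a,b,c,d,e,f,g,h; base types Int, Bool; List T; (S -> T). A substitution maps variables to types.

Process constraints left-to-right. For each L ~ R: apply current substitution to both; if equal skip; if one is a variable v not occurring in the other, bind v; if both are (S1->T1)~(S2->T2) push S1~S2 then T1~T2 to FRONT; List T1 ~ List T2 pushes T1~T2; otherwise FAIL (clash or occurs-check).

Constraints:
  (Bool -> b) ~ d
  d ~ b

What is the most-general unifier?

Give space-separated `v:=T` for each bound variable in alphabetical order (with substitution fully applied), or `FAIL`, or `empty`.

step 1: unify (Bool -> b) ~ d  [subst: {-} | 1 pending]
  bind d := (Bool -> b)
step 2: unify (Bool -> b) ~ b  [subst: {d:=(Bool -> b)} | 0 pending]
  occurs-check fail

Answer: FAIL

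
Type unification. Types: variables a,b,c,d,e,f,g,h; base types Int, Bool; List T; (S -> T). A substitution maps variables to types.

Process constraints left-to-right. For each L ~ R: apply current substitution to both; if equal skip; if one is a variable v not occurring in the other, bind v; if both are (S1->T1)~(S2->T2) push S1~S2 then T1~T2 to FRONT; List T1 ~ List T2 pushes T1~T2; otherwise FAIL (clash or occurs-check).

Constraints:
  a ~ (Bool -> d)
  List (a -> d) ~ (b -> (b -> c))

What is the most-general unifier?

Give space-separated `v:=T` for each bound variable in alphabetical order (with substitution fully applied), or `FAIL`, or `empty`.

step 1: unify a ~ (Bool -> d)  [subst: {-} | 1 pending]
  bind a := (Bool -> d)
step 2: unify List ((Bool -> d) -> d) ~ (b -> (b -> c))  [subst: {a:=(Bool -> d)} | 0 pending]
  clash: List ((Bool -> d) -> d) vs (b -> (b -> c))

Answer: FAIL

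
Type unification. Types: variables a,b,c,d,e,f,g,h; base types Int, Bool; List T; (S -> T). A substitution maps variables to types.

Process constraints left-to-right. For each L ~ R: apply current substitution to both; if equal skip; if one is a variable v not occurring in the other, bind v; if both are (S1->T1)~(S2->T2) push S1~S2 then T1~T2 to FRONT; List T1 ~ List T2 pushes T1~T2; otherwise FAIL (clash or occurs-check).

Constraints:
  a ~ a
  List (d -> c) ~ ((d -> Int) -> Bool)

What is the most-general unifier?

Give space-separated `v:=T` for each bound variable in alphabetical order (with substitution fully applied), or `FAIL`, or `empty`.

step 1: unify a ~ a  [subst: {-} | 1 pending]
  -> identical, skip
step 2: unify List (d -> c) ~ ((d -> Int) -> Bool)  [subst: {-} | 0 pending]
  clash: List (d -> c) vs ((d -> Int) -> Bool)

Answer: FAIL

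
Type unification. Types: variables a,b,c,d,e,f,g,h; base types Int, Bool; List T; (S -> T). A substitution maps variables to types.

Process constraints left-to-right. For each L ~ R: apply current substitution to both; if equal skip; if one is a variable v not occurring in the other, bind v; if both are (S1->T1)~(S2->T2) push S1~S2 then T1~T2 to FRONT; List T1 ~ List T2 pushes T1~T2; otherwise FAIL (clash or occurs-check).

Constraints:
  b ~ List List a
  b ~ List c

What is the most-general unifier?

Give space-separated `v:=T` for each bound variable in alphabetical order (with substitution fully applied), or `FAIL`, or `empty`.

Answer: b:=List List a c:=List a

Derivation:
step 1: unify b ~ List List a  [subst: {-} | 1 pending]
  bind b := List List a
step 2: unify List List a ~ List c  [subst: {b:=List List a} | 0 pending]
  -> decompose List: push List a~c
step 3: unify List a ~ c  [subst: {b:=List List a} | 0 pending]
  bind c := List a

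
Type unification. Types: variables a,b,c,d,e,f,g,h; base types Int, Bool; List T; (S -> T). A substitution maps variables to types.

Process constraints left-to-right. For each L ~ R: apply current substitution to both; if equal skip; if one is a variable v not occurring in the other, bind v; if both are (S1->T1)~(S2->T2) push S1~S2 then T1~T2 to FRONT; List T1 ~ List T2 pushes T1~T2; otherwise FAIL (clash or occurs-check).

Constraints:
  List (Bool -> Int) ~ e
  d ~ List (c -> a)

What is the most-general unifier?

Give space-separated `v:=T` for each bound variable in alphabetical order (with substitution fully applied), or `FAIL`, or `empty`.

Answer: d:=List (c -> a) e:=List (Bool -> Int)

Derivation:
step 1: unify List (Bool -> Int) ~ e  [subst: {-} | 1 pending]
  bind e := List (Bool -> Int)
step 2: unify d ~ List (c -> a)  [subst: {e:=List (Bool -> Int)} | 0 pending]
  bind d := List (c -> a)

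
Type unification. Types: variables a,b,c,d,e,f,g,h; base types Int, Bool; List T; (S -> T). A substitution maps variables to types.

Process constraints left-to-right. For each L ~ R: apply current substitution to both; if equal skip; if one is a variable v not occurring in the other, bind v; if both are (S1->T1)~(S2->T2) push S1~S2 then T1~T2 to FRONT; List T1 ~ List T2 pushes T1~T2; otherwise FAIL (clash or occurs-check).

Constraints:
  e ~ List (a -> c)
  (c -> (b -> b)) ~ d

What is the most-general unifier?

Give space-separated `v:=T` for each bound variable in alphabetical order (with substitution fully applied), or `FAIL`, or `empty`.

Answer: d:=(c -> (b -> b)) e:=List (a -> c)

Derivation:
step 1: unify e ~ List (a -> c)  [subst: {-} | 1 pending]
  bind e := List (a -> c)
step 2: unify (c -> (b -> b)) ~ d  [subst: {e:=List (a -> c)} | 0 pending]
  bind d := (c -> (b -> b))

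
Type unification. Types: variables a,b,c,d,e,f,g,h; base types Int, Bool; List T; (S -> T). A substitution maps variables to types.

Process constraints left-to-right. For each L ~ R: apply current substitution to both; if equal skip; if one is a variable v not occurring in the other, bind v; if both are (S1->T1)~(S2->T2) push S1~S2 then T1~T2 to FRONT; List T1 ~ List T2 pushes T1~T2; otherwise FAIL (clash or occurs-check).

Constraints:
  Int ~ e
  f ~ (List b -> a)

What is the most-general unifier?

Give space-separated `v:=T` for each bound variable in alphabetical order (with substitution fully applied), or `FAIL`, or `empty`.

step 1: unify Int ~ e  [subst: {-} | 1 pending]
  bind e := Int
step 2: unify f ~ (List b -> a)  [subst: {e:=Int} | 0 pending]
  bind f := (List b -> a)

Answer: e:=Int f:=(List b -> a)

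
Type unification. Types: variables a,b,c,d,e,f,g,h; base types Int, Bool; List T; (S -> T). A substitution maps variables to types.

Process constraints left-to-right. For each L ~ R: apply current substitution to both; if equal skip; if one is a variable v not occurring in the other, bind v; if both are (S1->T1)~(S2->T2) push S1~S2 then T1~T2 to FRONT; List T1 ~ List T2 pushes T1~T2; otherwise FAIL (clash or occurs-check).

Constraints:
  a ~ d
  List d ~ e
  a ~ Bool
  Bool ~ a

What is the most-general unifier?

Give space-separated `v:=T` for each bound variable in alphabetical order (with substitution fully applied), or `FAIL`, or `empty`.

step 1: unify a ~ d  [subst: {-} | 3 pending]
  bind a := d
step 2: unify List d ~ e  [subst: {a:=d} | 2 pending]
  bind e := List d
step 3: unify d ~ Bool  [subst: {a:=d, e:=List d} | 1 pending]
  bind d := Bool
step 4: unify Bool ~ Bool  [subst: {a:=d, e:=List d, d:=Bool} | 0 pending]
  -> identical, skip

Answer: a:=Bool d:=Bool e:=List Bool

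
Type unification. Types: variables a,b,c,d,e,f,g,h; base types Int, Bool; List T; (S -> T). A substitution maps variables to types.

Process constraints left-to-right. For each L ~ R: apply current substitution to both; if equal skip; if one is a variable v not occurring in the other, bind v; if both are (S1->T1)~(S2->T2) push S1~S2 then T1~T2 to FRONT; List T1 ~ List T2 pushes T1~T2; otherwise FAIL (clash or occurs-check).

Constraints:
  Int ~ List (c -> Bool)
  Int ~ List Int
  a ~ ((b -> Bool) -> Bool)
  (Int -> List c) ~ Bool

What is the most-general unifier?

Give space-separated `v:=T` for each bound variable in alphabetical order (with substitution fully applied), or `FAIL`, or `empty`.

Answer: FAIL

Derivation:
step 1: unify Int ~ List (c -> Bool)  [subst: {-} | 3 pending]
  clash: Int vs List (c -> Bool)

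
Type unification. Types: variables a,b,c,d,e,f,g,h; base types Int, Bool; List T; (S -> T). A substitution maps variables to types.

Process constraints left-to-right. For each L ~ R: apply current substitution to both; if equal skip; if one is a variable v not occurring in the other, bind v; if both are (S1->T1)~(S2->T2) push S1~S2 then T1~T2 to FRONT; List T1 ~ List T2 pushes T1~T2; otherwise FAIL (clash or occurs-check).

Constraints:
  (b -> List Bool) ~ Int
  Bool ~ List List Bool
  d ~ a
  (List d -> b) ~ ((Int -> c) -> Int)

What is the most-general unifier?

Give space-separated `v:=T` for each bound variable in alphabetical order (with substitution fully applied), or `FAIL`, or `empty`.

Answer: FAIL

Derivation:
step 1: unify (b -> List Bool) ~ Int  [subst: {-} | 3 pending]
  clash: (b -> List Bool) vs Int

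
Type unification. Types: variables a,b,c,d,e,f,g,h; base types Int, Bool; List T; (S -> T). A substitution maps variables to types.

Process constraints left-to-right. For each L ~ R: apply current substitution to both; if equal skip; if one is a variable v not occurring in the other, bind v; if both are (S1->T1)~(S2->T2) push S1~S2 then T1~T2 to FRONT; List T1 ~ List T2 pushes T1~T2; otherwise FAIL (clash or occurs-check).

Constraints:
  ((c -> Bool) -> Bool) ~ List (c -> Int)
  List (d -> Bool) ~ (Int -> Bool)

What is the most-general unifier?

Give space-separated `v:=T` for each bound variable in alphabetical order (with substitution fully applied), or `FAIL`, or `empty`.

Answer: FAIL

Derivation:
step 1: unify ((c -> Bool) -> Bool) ~ List (c -> Int)  [subst: {-} | 1 pending]
  clash: ((c -> Bool) -> Bool) vs List (c -> Int)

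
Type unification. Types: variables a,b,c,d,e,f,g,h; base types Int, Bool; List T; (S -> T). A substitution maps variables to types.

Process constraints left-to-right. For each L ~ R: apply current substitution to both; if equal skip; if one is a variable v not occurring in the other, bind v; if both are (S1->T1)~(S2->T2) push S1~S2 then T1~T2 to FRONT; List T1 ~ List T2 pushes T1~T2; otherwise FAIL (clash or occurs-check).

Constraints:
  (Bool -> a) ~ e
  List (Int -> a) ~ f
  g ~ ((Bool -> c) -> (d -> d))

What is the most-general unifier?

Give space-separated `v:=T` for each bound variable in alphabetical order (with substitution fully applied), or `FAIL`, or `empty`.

Answer: e:=(Bool -> a) f:=List (Int -> a) g:=((Bool -> c) -> (d -> d))

Derivation:
step 1: unify (Bool -> a) ~ e  [subst: {-} | 2 pending]
  bind e := (Bool -> a)
step 2: unify List (Int -> a) ~ f  [subst: {e:=(Bool -> a)} | 1 pending]
  bind f := List (Int -> a)
step 3: unify g ~ ((Bool -> c) -> (d -> d))  [subst: {e:=(Bool -> a), f:=List (Int -> a)} | 0 pending]
  bind g := ((Bool -> c) -> (d -> d))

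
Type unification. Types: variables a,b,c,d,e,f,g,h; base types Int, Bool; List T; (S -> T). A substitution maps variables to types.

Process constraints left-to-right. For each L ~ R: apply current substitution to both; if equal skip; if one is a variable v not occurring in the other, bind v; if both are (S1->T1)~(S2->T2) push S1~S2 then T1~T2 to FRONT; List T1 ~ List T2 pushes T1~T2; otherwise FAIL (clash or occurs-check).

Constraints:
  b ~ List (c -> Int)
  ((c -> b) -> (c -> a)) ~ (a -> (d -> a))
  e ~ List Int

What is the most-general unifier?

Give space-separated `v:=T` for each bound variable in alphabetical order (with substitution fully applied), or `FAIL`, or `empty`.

Answer: a:=(d -> List (d -> Int)) b:=List (d -> Int) c:=d e:=List Int

Derivation:
step 1: unify b ~ List (c -> Int)  [subst: {-} | 2 pending]
  bind b := List (c -> Int)
step 2: unify ((c -> List (c -> Int)) -> (c -> a)) ~ (a -> (d -> a))  [subst: {b:=List (c -> Int)} | 1 pending]
  -> decompose arrow: push (c -> List (c -> Int))~a, (c -> a)~(d -> a)
step 3: unify (c -> List (c -> Int)) ~ a  [subst: {b:=List (c -> Int)} | 2 pending]
  bind a := (c -> List (c -> Int))
step 4: unify (c -> (c -> List (c -> Int))) ~ (d -> (c -> List (c -> Int)))  [subst: {b:=List (c -> Int), a:=(c -> List (c -> Int))} | 1 pending]
  -> decompose arrow: push c~d, (c -> List (c -> Int))~(c -> List (c -> Int))
step 5: unify c ~ d  [subst: {b:=List (c -> Int), a:=(c -> List (c -> Int))} | 2 pending]
  bind c := d
step 6: unify (d -> List (d -> Int)) ~ (d -> List (d -> Int))  [subst: {b:=List (c -> Int), a:=(c -> List (c -> Int)), c:=d} | 1 pending]
  -> identical, skip
step 7: unify e ~ List Int  [subst: {b:=List (c -> Int), a:=(c -> List (c -> Int)), c:=d} | 0 pending]
  bind e := List Int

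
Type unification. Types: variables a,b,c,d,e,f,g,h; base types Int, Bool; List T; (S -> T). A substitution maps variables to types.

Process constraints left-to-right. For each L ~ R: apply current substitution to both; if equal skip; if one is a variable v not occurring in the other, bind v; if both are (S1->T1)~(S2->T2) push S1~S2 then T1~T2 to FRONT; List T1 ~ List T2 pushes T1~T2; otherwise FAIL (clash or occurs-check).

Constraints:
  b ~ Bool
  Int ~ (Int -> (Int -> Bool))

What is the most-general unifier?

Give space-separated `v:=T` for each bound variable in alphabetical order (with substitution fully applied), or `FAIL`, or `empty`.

step 1: unify b ~ Bool  [subst: {-} | 1 pending]
  bind b := Bool
step 2: unify Int ~ (Int -> (Int -> Bool))  [subst: {b:=Bool} | 0 pending]
  clash: Int vs (Int -> (Int -> Bool))

Answer: FAIL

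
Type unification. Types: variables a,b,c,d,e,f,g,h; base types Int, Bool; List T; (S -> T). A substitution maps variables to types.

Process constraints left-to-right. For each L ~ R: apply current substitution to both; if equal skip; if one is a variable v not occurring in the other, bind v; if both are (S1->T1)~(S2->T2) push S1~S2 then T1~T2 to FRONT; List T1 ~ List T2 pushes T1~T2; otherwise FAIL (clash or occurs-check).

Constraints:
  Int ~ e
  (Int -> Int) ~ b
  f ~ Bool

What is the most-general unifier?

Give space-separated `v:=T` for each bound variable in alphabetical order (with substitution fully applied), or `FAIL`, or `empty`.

step 1: unify Int ~ e  [subst: {-} | 2 pending]
  bind e := Int
step 2: unify (Int -> Int) ~ b  [subst: {e:=Int} | 1 pending]
  bind b := (Int -> Int)
step 3: unify f ~ Bool  [subst: {e:=Int, b:=(Int -> Int)} | 0 pending]
  bind f := Bool

Answer: b:=(Int -> Int) e:=Int f:=Bool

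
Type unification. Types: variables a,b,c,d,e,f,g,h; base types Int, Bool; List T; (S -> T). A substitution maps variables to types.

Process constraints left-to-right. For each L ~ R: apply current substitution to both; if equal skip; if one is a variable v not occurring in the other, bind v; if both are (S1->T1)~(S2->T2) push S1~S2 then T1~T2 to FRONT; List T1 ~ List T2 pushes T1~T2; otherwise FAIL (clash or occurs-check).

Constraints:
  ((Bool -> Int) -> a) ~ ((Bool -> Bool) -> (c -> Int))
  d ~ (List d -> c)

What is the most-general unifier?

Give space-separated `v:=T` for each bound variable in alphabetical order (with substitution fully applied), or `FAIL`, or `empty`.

step 1: unify ((Bool -> Int) -> a) ~ ((Bool -> Bool) -> (c -> Int))  [subst: {-} | 1 pending]
  -> decompose arrow: push (Bool -> Int)~(Bool -> Bool), a~(c -> Int)
step 2: unify (Bool -> Int) ~ (Bool -> Bool)  [subst: {-} | 2 pending]
  -> decompose arrow: push Bool~Bool, Int~Bool
step 3: unify Bool ~ Bool  [subst: {-} | 3 pending]
  -> identical, skip
step 4: unify Int ~ Bool  [subst: {-} | 2 pending]
  clash: Int vs Bool

Answer: FAIL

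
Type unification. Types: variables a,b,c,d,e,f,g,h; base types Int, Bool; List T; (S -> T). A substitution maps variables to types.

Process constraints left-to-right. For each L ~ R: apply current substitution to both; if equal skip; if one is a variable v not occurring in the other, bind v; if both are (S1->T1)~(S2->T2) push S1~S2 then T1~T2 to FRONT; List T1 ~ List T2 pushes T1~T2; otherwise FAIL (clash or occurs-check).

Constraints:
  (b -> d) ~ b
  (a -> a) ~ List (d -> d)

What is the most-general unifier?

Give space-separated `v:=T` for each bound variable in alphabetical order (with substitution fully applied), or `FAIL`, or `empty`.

step 1: unify (b -> d) ~ b  [subst: {-} | 1 pending]
  occurs-check fail

Answer: FAIL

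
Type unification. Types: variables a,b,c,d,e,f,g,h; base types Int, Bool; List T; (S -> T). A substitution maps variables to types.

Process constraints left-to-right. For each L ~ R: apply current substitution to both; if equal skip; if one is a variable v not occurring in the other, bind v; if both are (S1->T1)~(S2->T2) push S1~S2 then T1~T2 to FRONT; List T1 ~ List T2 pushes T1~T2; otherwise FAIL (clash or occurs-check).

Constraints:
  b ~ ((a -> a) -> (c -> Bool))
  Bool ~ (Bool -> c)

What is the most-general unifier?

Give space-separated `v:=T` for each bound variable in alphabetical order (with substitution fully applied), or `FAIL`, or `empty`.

Answer: FAIL

Derivation:
step 1: unify b ~ ((a -> a) -> (c -> Bool))  [subst: {-} | 1 pending]
  bind b := ((a -> a) -> (c -> Bool))
step 2: unify Bool ~ (Bool -> c)  [subst: {b:=((a -> a) -> (c -> Bool))} | 0 pending]
  clash: Bool vs (Bool -> c)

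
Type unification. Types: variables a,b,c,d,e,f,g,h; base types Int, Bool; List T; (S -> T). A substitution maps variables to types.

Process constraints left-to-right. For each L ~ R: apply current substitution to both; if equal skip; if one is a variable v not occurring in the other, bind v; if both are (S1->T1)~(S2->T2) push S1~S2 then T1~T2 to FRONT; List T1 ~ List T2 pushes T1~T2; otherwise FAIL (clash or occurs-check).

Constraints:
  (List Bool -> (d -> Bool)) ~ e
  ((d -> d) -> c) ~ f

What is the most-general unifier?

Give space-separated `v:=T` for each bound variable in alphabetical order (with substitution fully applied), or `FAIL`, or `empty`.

Answer: e:=(List Bool -> (d -> Bool)) f:=((d -> d) -> c)

Derivation:
step 1: unify (List Bool -> (d -> Bool)) ~ e  [subst: {-} | 1 pending]
  bind e := (List Bool -> (d -> Bool))
step 2: unify ((d -> d) -> c) ~ f  [subst: {e:=(List Bool -> (d -> Bool))} | 0 pending]
  bind f := ((d -> d) -> c)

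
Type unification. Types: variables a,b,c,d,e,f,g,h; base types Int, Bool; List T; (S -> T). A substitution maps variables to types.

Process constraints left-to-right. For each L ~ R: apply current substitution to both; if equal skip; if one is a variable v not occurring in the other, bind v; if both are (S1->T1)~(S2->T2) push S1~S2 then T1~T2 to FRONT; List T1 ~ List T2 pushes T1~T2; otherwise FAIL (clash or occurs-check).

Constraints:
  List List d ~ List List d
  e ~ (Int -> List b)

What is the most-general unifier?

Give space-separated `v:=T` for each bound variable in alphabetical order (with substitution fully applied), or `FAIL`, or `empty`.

step 1: unify List List d ~ List List d  [subst: {-} | 1 pending]
  -> identical, skip
step 2: unify e ~ (Int -> List b)  [subst: {-} | 0 pending]
  bind e := (Int -> List b)

Answer: e:=(Int -> List b)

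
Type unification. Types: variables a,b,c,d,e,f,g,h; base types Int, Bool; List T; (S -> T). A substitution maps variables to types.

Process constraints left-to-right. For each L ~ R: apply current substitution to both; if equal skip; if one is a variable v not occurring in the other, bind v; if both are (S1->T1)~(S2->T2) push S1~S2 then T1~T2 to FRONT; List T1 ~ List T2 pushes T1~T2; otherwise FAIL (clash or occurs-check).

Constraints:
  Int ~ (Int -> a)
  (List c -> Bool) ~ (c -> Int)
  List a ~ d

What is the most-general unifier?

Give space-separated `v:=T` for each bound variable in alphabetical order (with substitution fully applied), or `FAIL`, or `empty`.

step 1: unify Int ~ (Int -> a)  [subst: {-} | 2 pending]
  clash: Int vs (Int -> a)

Answer: FAIL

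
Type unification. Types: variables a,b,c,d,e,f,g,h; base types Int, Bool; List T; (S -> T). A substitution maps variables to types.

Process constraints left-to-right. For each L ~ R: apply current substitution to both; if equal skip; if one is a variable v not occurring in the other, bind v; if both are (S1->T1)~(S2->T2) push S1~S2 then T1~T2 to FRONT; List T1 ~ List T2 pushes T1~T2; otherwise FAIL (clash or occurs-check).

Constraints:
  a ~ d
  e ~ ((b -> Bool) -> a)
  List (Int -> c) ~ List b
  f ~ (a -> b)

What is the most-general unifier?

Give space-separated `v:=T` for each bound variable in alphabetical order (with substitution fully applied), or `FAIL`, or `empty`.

Answer: a:=d b:=(Int -> c) e:=(((Int -> c) -> Bool) -> d) f:=(d -> (Int -> c))

Derivation:
step 1: unify a ~ d  [subst: {-} | 3 pending]
  bind a := d
step 2: unify e ~ ((b -> Bool) -> d)  [subst: {a:=d} | 2 pending]
  bind e := ((b -> Bool) -> d)
step 3: unify List (Int -> c) ~ List b  [subst: {a:=d, e:=((b -> Bool) -> d)} | 1 pending]
  -> decompose List: push (Int -> c)~b
step 4: unify (Int -> c) ~ b  [subst: {a:=d, e:=((b -> Bool) -> d)} | 1 pending]
  bind b := (Int -> c)
step 5: unify f ~ (d -> (Int -> c))  [subst: {a:=d, e:=((b -> Bool) -> d), b:=(Int -> c)} | 0 pending]
  bind f := (d -> (Int -> c))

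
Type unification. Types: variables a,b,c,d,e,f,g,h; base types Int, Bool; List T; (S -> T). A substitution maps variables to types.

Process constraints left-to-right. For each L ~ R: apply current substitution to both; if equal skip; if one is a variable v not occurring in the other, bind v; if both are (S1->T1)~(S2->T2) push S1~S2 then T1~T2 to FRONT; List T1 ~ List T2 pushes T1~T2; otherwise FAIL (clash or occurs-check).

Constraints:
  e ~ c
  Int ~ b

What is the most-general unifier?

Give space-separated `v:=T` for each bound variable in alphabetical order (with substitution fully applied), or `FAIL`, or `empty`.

Answer: b:=Int e:=c

Derivation:
step 1: unify e ~ c  [subst: {-} | 1 pending]
  bind e := c
step 2: unify Int ~ b  [subst: {e:=c} | 0 pending]
  bind b := Int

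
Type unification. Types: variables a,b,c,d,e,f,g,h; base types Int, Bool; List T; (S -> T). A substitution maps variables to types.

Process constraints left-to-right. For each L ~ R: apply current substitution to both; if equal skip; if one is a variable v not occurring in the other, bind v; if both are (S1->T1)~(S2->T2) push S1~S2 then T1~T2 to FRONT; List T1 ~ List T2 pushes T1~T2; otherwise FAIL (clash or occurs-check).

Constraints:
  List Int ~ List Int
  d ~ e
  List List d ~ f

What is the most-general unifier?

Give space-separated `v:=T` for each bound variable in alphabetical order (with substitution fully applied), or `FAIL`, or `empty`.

step 1: unify List Int ~ List Int  [subst: {-} | 2 pending]
  -> identical, skip
step 2: unify d ~ e  [subst: {-} | 1 pending]
  bind d := e
step 3: unify List List e ~ f  [subst: {d:=e} | 0 pending]
  bind f := List List e

Answer: d:=e f:=List List e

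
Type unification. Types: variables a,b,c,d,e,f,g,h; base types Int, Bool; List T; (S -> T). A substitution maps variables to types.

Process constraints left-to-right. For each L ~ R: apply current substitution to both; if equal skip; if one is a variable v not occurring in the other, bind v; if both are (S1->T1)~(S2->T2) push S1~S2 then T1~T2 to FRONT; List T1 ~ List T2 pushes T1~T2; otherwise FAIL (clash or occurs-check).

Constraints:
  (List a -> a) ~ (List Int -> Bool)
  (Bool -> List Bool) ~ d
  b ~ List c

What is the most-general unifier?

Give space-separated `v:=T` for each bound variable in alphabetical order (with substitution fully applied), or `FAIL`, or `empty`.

Answer: FAIL

Derivation:
step 1: unify (List a -> a) ~ (List Int -> Bool)  [subst: {-} | 2 pending]
  -> decompose arrow: push List a~List Int, a~Bool
step 2: unify List a ~ List Int  [subst: {-} | 3 pending]
  -> decompose List: push a~Int
step 3: unify a ~ Int  [subst: {-} | 3 pending]
  bind a := Int
step 4: unify Int ~ Bool  [subst: {a:=Int} | 2 pending]
  clash: Int vs Bool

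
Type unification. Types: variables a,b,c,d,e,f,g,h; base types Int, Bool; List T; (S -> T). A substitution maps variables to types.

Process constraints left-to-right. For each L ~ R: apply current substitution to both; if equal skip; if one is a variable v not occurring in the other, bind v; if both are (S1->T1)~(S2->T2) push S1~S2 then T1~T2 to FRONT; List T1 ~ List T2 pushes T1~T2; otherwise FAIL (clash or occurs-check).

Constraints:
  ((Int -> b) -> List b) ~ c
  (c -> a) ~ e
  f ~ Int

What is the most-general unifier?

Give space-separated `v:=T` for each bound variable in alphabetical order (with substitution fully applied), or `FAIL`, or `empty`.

step 1: unify ((Int -> b) -> List b) ~ c  [subst: {-} | 2 pending]
  bind c := ((Int -> b) -> List b)
step 2: unify (((Int -> b) -> List b) -> a) ~ e  [subst: {c:=((Int -> b) -> List b)} | 1 pending]
  bind e := (((Int -> b) -> List b) -> a)
step 3: unify f ~ Int  [subst: {c:=((Int -> b) -> List b), e:=(((Int -> b) -> List b) -> a)} | 0 pending]
  bind f := Int

Answer: c:=((Int -> b) -> List b) e:=(((Int -> b) -> List b) -> a) f:=Int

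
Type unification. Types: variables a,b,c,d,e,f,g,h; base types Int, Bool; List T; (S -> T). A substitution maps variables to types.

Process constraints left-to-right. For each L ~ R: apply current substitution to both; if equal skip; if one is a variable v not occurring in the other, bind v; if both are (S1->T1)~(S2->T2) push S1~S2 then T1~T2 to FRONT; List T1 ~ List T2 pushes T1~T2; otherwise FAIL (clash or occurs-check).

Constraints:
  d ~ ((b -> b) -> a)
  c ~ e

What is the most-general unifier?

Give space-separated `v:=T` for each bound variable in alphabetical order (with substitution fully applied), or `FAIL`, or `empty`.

Answer: c:=e d:=((b -> b) -> a)

Derivation:
step 1: unify d ~ ((b -> b) -> a)  [subst: {-} | 1 pending]
  bind d := ((b -> b) -> a)
step 2: unify c ~ e  [subst: {d:=((b -> b) -> a)} | 0 pending]
  bind c := e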